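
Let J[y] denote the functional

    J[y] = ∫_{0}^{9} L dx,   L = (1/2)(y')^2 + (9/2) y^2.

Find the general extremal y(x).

The Lagrangian is L = (1/2)(y')^2 + (9/2) y^2.
∂L/∂y = 9y.
∂L/∂y' = y'.
The Euler-Lagrange equation d/dx(∂L/∂y') − ∂L/∂y = 0 becomes:
    y'' - 9 y = 0
General solution: y(x) = A e^(3x) + B e^(-3x), where A and B are arbitrary constants fixed by the endpoint conditions.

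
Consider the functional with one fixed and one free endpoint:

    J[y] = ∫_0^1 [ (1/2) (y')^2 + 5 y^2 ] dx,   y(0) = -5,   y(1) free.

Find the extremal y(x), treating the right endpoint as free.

The Lagrangian L = (1/2) (y')^2 + 5 y^2 gives
    ∂L/∂y = 10 y,   ∂L/∂y' = y'.
Euler-Lagrange: y'' − 10 y = 0.
With k = sqrt(10), the general solution is
    y(x) = A cosh(sqrt(10) x) + B sinh(sqrt(10) x).
Fixed left endpoint y(0) = -5 ⇒ A = -5.
The right endpoint x = 1 is free, so the natural (transversality) condition is ∂L/∂y' |_{x=1} = 0, i.e. y'(1) = 0.
Compute y'(x) = A k sinh(k x) + B k cosh(k x), so
    y'(1) = A k sinh(k·1) + B k cosh(k·1) = 0
    ⇒ B = −A tanh(k·1) = 5 tanh(sqrt(10)·1).
Therefore the extremal is
    y(x) = −5 cosh(sqrt(10) x) + 5 tanh(sqrt(10)·1) sinh(sqrt(10) x).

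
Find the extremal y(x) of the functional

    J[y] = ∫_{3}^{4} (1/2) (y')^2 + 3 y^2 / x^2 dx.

The Lagrangian is L = (1/2) (y')^2 + 3 y^2 / x^2.
Compute ∂L/∂y = 6y/x^2, ∂L/∂y' = y'.
The Euler-Lagrange equation d/dx(∂L/∂y') − ∂L/∂y = 0 reduces to
    y'' − 6/x^2 · y = 0  (x > 0).
Its general solution is
    y(x) = A x^3 + B x^(-2),
with A, B fixed by the endpoint conditions.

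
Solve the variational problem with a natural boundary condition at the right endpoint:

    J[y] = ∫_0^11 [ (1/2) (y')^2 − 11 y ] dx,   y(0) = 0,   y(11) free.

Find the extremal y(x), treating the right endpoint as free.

The Lagrangian L = (1/2) (y')^2 − 11 y gives
    ∂L/∂y = −11,   ∂L/∂y' = y'.
Euler-Lagrange: d/dx(y') − (−11) = 0, i.e. y'' + 11 = 0, so
    y(x) = −(11/2) x^2 + C1 x + C2.
Fixed left endpoint y(0) = 0 ⇒ C2 = 0.
The right endpoint x = 11 is free, so the natural (transversality) condition is ∂L/∂y' |_{x=11} = 0, i.e. y'(11) = 0.
Compute y'(x) = −11 x + C1, so y'(11) = −121 + C1 = 0 ⇒ C1 = 121.
Therefore the extremal is
    y(x) = −(11/2) x^2 + 121 x.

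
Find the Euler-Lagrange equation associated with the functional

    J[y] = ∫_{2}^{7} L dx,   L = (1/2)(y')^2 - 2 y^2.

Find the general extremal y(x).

The Lagrangian is L = (1/2)(y')^2 - 2 y^2.
∂L/∂y = -4y.
∂L/∂y' = y'.
The Euler-Lagrange equation d/dx(∂L/∂y') − ∂L/∂y = 0 becomes:
    y'' + 4 y = 0
General solution: y(x) = A sin(2x) + B cos(2x), where A and B are arbitrary constants fixed by the endpoint conditions.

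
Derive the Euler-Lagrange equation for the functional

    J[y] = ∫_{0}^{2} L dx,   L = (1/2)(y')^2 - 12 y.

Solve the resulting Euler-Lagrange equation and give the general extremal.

The Lagrangian is L = (1/2)(y')^2 - 12 y.
∂L/∂y = -12.
∂L/∂y' = y'.
The Euler-Lagrange equation d/dx(∂L/∂y') − ∂L/∂y = 0 becomes:
    y'' + 12 = 0
General solution: y(x) = -6 x^2 + A x + B, where A and B are arbitrary constants fixed by the endpoint conditions.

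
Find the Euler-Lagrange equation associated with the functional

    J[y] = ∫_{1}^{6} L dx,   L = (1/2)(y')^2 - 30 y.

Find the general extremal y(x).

The Lagrangian is L = (1/2)(y')^2 - 30 y.
∂L/∂y = -30.
∂L/∂y' = y'.
The Euler-Lagrange equation d/dx(∂L/∂y') − ∂L/∂y = 0 becomes:
    y'' + 30 = 0
General solution: y(x) = -15 x^2 + A x + B, where A and B are arbitrary constants fixed by the endpoint conditions.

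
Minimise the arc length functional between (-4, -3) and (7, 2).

Arc-length functional: J[y] = ∫ sqrt(1 + (y')^2) dx.
Lagrangian L = sqrt(1 + (y')^2) has no explicit y dependence, so ∂L/∂y = 0 and the Euler-Lagrange equation gives
    d/dx( y' / sqrt(1 + (y')^2) ) = 0  ⇒  y' / sqrt(1 + (y')^2) = const.
Hence y' is constant, so y(x) is affine.
Fitting the endpoints (-4, -3) and (7, 2):
    slope m = (2 − (-3)) / (7 − (-4)) = 5/11,
    intercept c = (-3) − m·(-4) = -13/11.
Extremal: y(x) = (5/11) x - 13/11.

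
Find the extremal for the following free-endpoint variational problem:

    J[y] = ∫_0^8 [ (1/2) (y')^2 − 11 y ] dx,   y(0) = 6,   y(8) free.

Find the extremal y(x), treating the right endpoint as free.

The Lagrangian L = (1/2) (y')^2 − 11 y gives
    ∂L/∂y = −11,   ∂L/∂y' = y'.
Euler-Lagrange: d/dx(y') − (−11) = 0, i.e. y'' + 11 = 0, so
    y(x) = −(11/2) x^2 + C1 x + C2.
Fixed left endpoint y(0) = 6 ⇒ C2 = 6.
The right endpoint x = 8 is free, so the natural (transversality) condition is ∂L/∂y' |_{x=8} = 0, i.e. y'(8) = 0.
Compute y'(x) = −11 x + C1, so y'(8) = −88 + C1 = 0 ⇒ C1 = 88.
Therefore the extremal is
    y(x) = −(11/2) x^2 + 88 x + 6.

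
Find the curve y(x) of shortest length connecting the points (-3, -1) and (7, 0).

Arc-length functional: J[y] = ∫ sqrt(1 + (y')^2) dx.
Lagrangian L = sqrt(1 + (y')^2) has no explicit y dependence, so ∂L/∂y = 0 and the Euler-Lagrange equation gives
    d/dx( y' / sqrt(1 + (y')^2) ) = 0  ⇒  y' / sqrt(1 + (y')^2) = const.
Hence y' is constant, so y(x) is affine.
Fitting the endpoints (-3, -1) and (7, 0):
    slope m = (0 − (-1)) / (7 − (-3)) = 1/10,
    intercept c = (-1) − m·(-3) = -7/10.
Extremal: y(x) = (1/10) x - 7/10.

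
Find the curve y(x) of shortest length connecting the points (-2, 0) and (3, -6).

Arc-length functional: J[y] = ∫ sqrt(1 + (y')^2) dx.
Lagrangian L = sqrt(1 + (y')^2) has no explicit y dependence, so ∂L/∂y = 0 and the Euler-Lagrange equation gives
    d/dx( y' / sqrt(1 + (y')^2) ) = 0  ⇒  y' / sqrt(1 + (y')^2) = const.
Hence y' is constant, so y(x) is affine.
Fitting the endpoints (-2, 0) and (3, -6):
    slope m = ((-6) − 0) / (3 − (-2)) = -6/5,
    intercept c = 0 − m·(-2) = -12/5.
Extremal: y(x) = (-6/5) x - 12/5.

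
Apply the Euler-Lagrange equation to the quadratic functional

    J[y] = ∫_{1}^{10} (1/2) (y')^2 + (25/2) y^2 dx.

The Lagrangian is L = (1/2) (y')^2 + (25/2) y^2.
Compute ∂L/∂y = 25y, ∂L/∂y' = y'.
The Euler-Lagrange equation d/dx(∂L/∂y') − ∂L/∂y = 0 reduces to
    y'' − 25 y = 0.
Its general solution is
    y(x) = A e^(5x) + B e^(−5x),
with A, B fixed by the endpoint conditions.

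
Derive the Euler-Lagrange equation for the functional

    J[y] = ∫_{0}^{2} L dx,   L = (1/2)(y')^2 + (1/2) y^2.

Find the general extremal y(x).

The Lagrangian is L = (1/2)(y')^2 + (1/2) y^2.
∂L/∂y = y.
∂L/∂y' = y'.
The Euler-Lagrange equation d/dx(∂L/∂y') − ∂L/∂y = 0 becomes:
    y'' - y = 0
General solution: y(x) = A e^x + B e^(-x), where A and B are arbitrary constants fixed by the endpoint conditions.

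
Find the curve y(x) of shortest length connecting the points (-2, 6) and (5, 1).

Arc-length functional: J[y] = ∫ sqrt(1 + (y')^2) dx.
Lagrangian L = sqrt(1 + (y')^2) has no explicit y dependence, so ∂L/∂y = 0 and the Euler-Lagrange equation gives
    d/dx( y' / sqrt(1 + (y')^2) ) = 0  ⇒  y' / sqrt(1 + (y')^2) = const.
Hence y' is constant, so y(x) is affine.
Fitting the endpoints (-2, 6) and (5, 1):
    slope m = (1 − 6) / (5 − (-2)) = -5/7,
    intercept c = 6 − m·(-2) = 32/7.
Extremal: y(x) = (-5/7) x + 32/7.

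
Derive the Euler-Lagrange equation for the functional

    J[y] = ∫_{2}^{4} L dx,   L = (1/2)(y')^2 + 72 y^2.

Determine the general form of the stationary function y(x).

The Lagrangian is L = (1/2)(y')^2 + 72 y^2.
∂L/∂y = 144y.
∂L/∂y' = y'.
The Euler-Lagrange equation d/dx(∂L/∂y') − ∂L/∂y = 0 becomes:
    y'' - 144 y = 0
General solution: y(x) = A e^(12x) + B e^(-12x), where A and B are arbitrary constants fixed by the endpoint conditions.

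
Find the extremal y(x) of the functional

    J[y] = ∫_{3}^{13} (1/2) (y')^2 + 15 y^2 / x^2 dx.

The Lagrangian is L = (1/2) (y')^2 + 15 y^2 / x^2.
Compute ∂L/∂y = 30y/x^2, ∂L/∂y' = y'.
The Euler-Lagrange equation d/dx(∂L/∂y') − ∂L/∂y = 0 reduces to
    y'' − 30/x^2 · y = 0  (x > 0).
Its general solution is
    y(x) = A x^6 + B x^(-5),
with A, B fixed by the endpoint conditions.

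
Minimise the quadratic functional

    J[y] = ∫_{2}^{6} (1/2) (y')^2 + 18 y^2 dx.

The Lagrangian is L = (1/2) (y')^2 + 18 y^2.
Compute ∂L/∂y = 36y, ∂L/∂y' = y'.
The Euler-Lagrange equation d/dx(∂L/∂y') − ∂L/∂y = 0 reduces to
    y'' − 36 y = 0.
Its general solution is
    y(x) = A e^(6x) + B e^(−6x),
with A, B fixed by the endpoint conditions.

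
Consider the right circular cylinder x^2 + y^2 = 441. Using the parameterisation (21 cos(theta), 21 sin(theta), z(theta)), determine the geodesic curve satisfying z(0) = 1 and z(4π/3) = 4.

Parameterise the cylinder of radius R = 21 as
    r(θ) = (21 cos θ, 21 sin θ, z(θ)).
The arc-length element is
    ds = sqrt(441 + (dz/dθ)^2) dθ,
so the Lagrangian is L = sqrt(441 + z'^2).
L depends on z' only, not on z or θ, so ∂L/∂z = 0 and
    ∂L/∂z' = z' / sqrt(441 + z'^2).
The Euler-Lagrange equation gives
    d/dθ( z' / sqrt(441 + z'^2) ) = 0,
so z' is constant. Integrating once:
    z(θ) = a θ + b,
a helix on the cylinder (a straight line when the cylinder is unrolled). The constants a, b are determined by the endpoint conditions.
With endpoint conditions z(0) = 1 and z(4π/3) = 4: from z(0) = b we get b = 1, and a·4π/3 + 1 = 4 gives a = 9/(4π), so
    z(θ) = (9/(4π)) θ + 1.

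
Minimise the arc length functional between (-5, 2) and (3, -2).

Arc-length functional: J[y] = ∫ sqrt(1 + (y')^2) dx.
Lagrangian L = sqrt(1 + (y')^2) has no explicit y dependence, so ∂L/∂y = 0 and the Euler-Lagrange equation gives
    d/dx( y' / sqrt(1 + (y')^2) ) = 0  ⇒  y' / sqrt(1 + (y')^2) = const.
Hence y' is constant, so y(x) is affine.
Fitting the endpoints (-5, 2) and (3, -2):
    slope m = ((-2) − 2) / (3 − (-5)) = -1/2,
    intercept c = 2 − m·(-5) = -1/2.
Extremal: y(x) = (-1/2) x - 1/2.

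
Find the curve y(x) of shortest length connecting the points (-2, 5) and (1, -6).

Arc-length functional: J[y] = ∫ sqrt(1 + (y')^2) dx.
Lagrangian L = sqrt(1 + (y')^2) has no explicit y dependence, so ∂L/∂y = 0 and the Euler-Lagrange equation gives
    d/dx( y' / sqrt(1 + (y')^2) ) = 0  ⇒  y' / sqrt(1 + (y')^2) = const.
Hence y' is constant, so y(x) is affine.
Fitting the endpoints (-2, 5) and (1, -6):
    slope m = ((-6) − 5) / (1 − (-2)) = -11/3,
    intercept c = 5 − m·(-2) = -7/3.
Extremal: y(x) = (-11/3) x - 7/3.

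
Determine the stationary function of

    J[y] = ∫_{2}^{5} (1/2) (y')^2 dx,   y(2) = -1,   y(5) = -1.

The Lagrangian is L = (1/2) (y')^2.
Compute ∂L/∂y = 0, ∂L/∂y' = y'.
The Euler-Lagrange equation d/dx(∂L/∂y') − ∂L/∂y = 0 reduces to
    y'' = 0.
Its general solution is
    y(x) = A x + B,
with A, B fixed by the endpoint conditions.
Applying the endpoint conditions y(2) = -1 and y(5) = -1: solve A·2 + B = -1 and A·5 + B = -1. Subtracting gives A(5 − 2) = -1 − -1, so A = 0, and B = -1 − A·2 = -1. Therefore
    y(x) = -1.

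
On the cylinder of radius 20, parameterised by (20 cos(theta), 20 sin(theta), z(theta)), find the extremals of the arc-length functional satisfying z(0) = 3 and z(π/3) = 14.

Parameterise the cylinder of radius R = 20 as
    r(θ) = (20 cos θ, 20 sin θ, z(θ)).
The arc-length element is
    ds = sqrt(400 + (dz/dθ)^2) dθ,
so the Lagrangian is L = sqrt(400 + z'^2).
L depends on z' only, not on z or θ, so ∂L/∂z = 0 and
    ∂L/∂z' = z' / sqrt(400 + z'^2).
The Euler-Lagrange equation gives
    d/dθ( z' / sqrt(400 + z'^2) ) = 0,
so z' is constant. Integrating once:
    z(θ) = a θ + b,
a helix on the cylinder (a straight line when the cylinder is unrolled). The constants a, b are determined by the endpoint conditions.
With endpoint conditions z(0) = 3 and z(π/3) = 14: from z(0) = b we get b = 3, and a·π/3 + 3 = 14 gives a = 33/π, so
    z(θ) = (33/π) θ + 3.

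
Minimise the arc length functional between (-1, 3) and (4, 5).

Arc-length functional: J[y] = ∫ sqrt(1 + (y')^2) dx.
Lagrangian L = sqrt(1 + (y')^2) has no explicit y dependence, so ∂L/∂y = 0 and the Euler-Lagrange equation gives
    d/dx( y' / sqrt(1 + (y')^2) ) = 0  ⇒  y' / sqrt(1 + (y')^2) = const.
Hence y' is constant, so y(x) is affine.
Fitting the endpoints (-1, 3) and (4, 5):
    slope m = (5 − 3) / (4 − (-1)) = 2/5,
    intercept c = 3 − m·(-1) = 17/5.
Extremal: y(x) = (2/5) x + 17/5.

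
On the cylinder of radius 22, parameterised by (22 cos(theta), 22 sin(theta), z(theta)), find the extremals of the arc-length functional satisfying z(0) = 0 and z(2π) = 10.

Parameterise the cylinder of radius R = 22 as
    r(θ) = (22 cos θ, 22 sin θ, z(θ)).
The arc-length element is
    ds = sqrt(484 + (dz/dθ)^2) dθ,
so the Lagrangian is L = sqrt(484 + z'^2).
L depends on z' only, not on z or θ, so ∂L/∂z = 0 and
    ∂L/∂z' = z' / sqrt(484 + z'^2).
The Euler-Lagrange equation gives
    d/dθ( z' / sqrt(484 + z'^2) ) = 0,
so z' is constant. Integrating once:
    z(θ) = a θ + b,
a helix on the cylinder (a straight line when the cylinder is unrolled). The constants a, b are determined by the endpoint conditions.
With endpoint conditions z(0) = 0 and z(2π) = 10: from z(0) = b we get b = 0, and a·2π + 0 = 10 gives a = 5/π, so
    z(θ) = (5/π) θ.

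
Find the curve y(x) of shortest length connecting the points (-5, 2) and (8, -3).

Arc-length functional: J[y] = ∫ sqrt(1 + (y')^2) dx.
Lagrangian L = sqrt(1 + (y')^2) has no explicit y dependence, so ∂L/∂y = 0 and the Euler-Lagrange equation gives
    d/dx( y' / sqrt(1 + (y')^2) ) = 0  ⇒  y' / sqrt(1 + (y')^2) = const.
Hence y' is constant, so y(x) is affine.
Fitting the endpoints (-5, 2) and (8, -3):
    slope m = ((-3) − 2) / (8 − (-5)) = -5/13,
    intercept c = 2 − m·(-5) = 1/13.
Extremal: y(x) = (-5/13) x + 1/13.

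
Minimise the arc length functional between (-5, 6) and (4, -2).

Arc-length functional: J[y] = ∫ sqrt(1 + (y')^2) dx.
Lagrangian L = sqrt(1 + (y')^2) has no explicit y dependence, so ∂L/∂y = 0 and the Euler-Lagrange equation gives
    d/dx( y' / sqrt(1 + (y')^2) ) = 0  ⇒  y' / sqrt(1 + (y')^2) = const.
Hence y' is constant, so y(x) is affine.
Fitting the endpoints (-5, 6) and (4, -2):
    slope m = ((-2) − 6) / (4 − (-5)) = -8/9,
    intercept c = 6 − m·(-5) = 14/9.
Extremal: y(x) = (-8/9) x + 14/9.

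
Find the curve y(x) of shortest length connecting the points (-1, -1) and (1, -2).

Arc-length functional: J[y] = ∫ sqrt(1 + (y')^2) dx.
Lagrangian L = sqrt(1 + (y')^2) has no explicit y dependence, so ∂L/∂y = 0 and the Euler-Lagrange equation gives
    d/dx( y' / sqrt(1 + (y')^2) ) = 0  ⇒  y' / sqrt(1 + (y')^2) = const.
Hence y' is constant, so y(x) is affine.
Fitting the endpoints (-1, -1) and (1, -2):
    slope m = ((-2) − (-1)) / (1 − (-1)) = -1/2,
    intercept c = (-1) − m·(-1) = -3/2.
Extremal: y(x) = (-1/2) x - 3/2.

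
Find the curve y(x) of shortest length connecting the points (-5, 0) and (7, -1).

Arc-length functional: J[y] = ∫ sqrt(1 + (y')^2) dx.
Lagrangian L = sqrt(1 + (y')^2) has no explicit y dependence, so ∂L/∂y = 0 and the Euler-Lagrange equation gives
    d/dx( y' / sqrt(1 + (y')^2) ) = 0  ⇒  y' / sqrt(1 + (y')^2) = const.
Hence y' is constant, so y(x) is affine.
Fitting the endpoints (-5, 0) and (7, -1):
    slope m = ((-1) − 0) / (7 − (-5)) = -1/12,
    intercept c = 0 − m·(-5) = -5/12.
Extremal: y(x) = (-1/12) x - 5/12.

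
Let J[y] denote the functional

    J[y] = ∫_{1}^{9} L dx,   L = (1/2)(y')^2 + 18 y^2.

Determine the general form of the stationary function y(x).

The Lagrangian is L = (1/2)(y')^2 + 18 y^2.
∂L/∂y = 36y.
∂L/∂y' = y'.
The Euler-Lagrange equation d/dx(∂L/∂y') − ∂L/∂y = 0 becomes:
    y'' - 36 y = 0
General solution: y(x) = A e^(6x) + B e^(-6x), where A and B are arbitrary constants fixed by the endpoint conditions.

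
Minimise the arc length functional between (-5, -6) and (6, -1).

Arc-length functional: J[y] = ∫ sqrt(1 + (y')^2) dx.
Lagrangian L = sqrt(1 + (y')^2) has no explicit y dependence, so ∂L/∂y = 0 and the Euler-Lagrange equation gives
    d/dx( y' / sqrt(1 + (y')^2) ) = 0  ⇒  y' / sqrt(1 + (y')^2) = const.
Hence y' is constant, so y(x) is affine.
Fitting the endpoints (-5, -6) and (6, -1):
    slope m = ((-1) − (-6)) / (6 − (-5)) = 5/11,
    intercept c = (-6) − m·(-5) = -41/11.
Extremal: y(x) = (5/11) x - 41/11.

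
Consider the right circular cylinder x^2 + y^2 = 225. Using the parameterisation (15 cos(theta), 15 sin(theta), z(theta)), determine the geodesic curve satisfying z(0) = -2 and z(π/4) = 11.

Parameterise the cylinder of radius R = 15 as
    r(θ) = (15 cos θ, 15 sin θ, z(θ)).
The arc-length element is
    ds = sqrt(225 + (dz/dθ)^2) dθ,
so the Lagrangian is L = sqrt(225 + z'^2).
L depends on z' only, not on z or θ, so ∂L/∂z = 0 and
    ∂L/∂z' = z' / sqrt(225 + z'^2).
The Euler-Lagrange equation gives
    d/dθ( z' / sqrt(225 + z'^2) ) = 0,
so z' is constant. Integrating once:
    z(θ) = a θ + b,
a helix on the cylinder (a straight line when the cylinder is unrolled). The constants a, b are determined by the endpoint conditions.
With endpoint conditions z(0) = -2 and z(π/4) = 11: from z(0) = b we get b = -2, and a·π/4 + -2 = 11 gives a = 52/π, so
    z(θ) = (52/π) θ − 2.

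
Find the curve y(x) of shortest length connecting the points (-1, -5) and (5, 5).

Arc-length functional: J[y] = ∫ sqrt(1 + (y')^2) dx.
Lagrangian L = sqrt(1 + (y')^2) has no explicit y dependence, so ∂L/∂y = 0 and the Euler-Lagrange equation gives
    d/dx( y' / sqrt(1 + (y')^2) ) = 0  ⇒  y' / sqrt(1 + (y')^2) = const.
Hence y' is constant, so y(x) is affine.
Fitting the endpoints (-1, -5) and (5, 5):
    slope m = (5 − (-5)) / (5 − (-1)) = 5/3,
    intercept c = (-5) − m·(-1) = -10/3.
Extremal: y(x) = (5/3) x - 10/3.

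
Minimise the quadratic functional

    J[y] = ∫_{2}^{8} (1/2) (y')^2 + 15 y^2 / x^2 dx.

The Lagrangian is L = (1/2) (y')^2 + 15 y^2 / x^2.
Compute ∂L/∂y = 30y/x^2, ∂L/∂y' = y'.
The Euler-Lagrange equation d/dx(∂L/∂y') − ∂L/∂y = 0 reduces to
    y'' − 30/x^2 · y = 0  (x > 0).
Its general solution is
    y(x) = A x^6 + B x^(-5),
with A, B fixed by the endpoint conditions.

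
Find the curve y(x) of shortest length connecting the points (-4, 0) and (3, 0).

Arc-length functional: J[y] = ∫ sqrt(1 + (y')^2) dx.
Lagrangian L = sqrt(1 + (y')^2) has no explicit y dependence, so ∂L/∂y = 0 and the Euler-Lagrange equation gives
    d/dx( y' / sqrt(1 + (y')^2) ) = 0  ⇒  y' / sqrt(1 + (y')^2) = const.
Hence y' is constant, so y(x) is affine.
Fitting the endpoints (-4, 0) and (3, 0):
    slope m = (0 − 0) / (3 − (-4)) = 0,
    intercept c = 0 − m·(-4) = 0.
Extremal: y(x) = 0.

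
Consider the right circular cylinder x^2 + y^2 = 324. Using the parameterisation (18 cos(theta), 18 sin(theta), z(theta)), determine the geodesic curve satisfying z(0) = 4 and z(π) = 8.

Parameterise the cylinder of radius R = 18 as
    r(θ) = (18 cos θ, 18 sin θ, z(θ)).
The arc-length element is
    ds = sqrt(324 + (dz/dθ)^2) dθ,
so the Lagrangian is L = sqrt(324 + z'^2).
L depends on z' only, not on z or θ, so ∂L/∂z = 0 and
    ∂L/∂z' = z' / sqrt(324 + z'^2).
The Euler-Lagrange equation gives
    d/dθ( z' / sqrt(324 + z'^2) ) = 0,
so z' is constant. Integrating once:
    z(θ) = a θ + b,
a helix on the cylinder (a straight line when the cylinder is unrolled). The constants a, b are determined by the endpoint conditions.
With endpoint conditions z(0) = 4 and z(π) = 8: from z(0) = b we get b = 4, and a·π + 4 = 8 gives a = 4/π, so
    z(θ) = (4/π) θ + 4.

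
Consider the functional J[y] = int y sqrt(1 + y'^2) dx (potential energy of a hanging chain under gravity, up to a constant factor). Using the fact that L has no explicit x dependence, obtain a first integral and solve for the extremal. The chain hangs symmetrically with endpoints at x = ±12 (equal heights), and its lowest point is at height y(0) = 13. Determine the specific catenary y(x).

The Lagrangian L(y, y') = y sqrt(1 + y'^2) has no explicit x dependence, so the Beltrami identity applies:
    L − y' ∂L/∂y' = C.
Compute ∂L/∂y' = y · y' / sqrt(1 + y'^2). Then
    L − y' ∂L/∂y'
    = y sqrt(1 + y'^2) − y · y'^2 / sqrt(1 + y'^2)
    = y (1 + y'^2 − y'^2) / sqrt(1 + y'^2)
    = y / sqrt(1 + y'^2) = C.
Squaring gives y^2 = C^2 (1 + y'^2), i.e.
    y'^2 = y^2 / C^2 − 1.
Separating variables,
    dy / sqrt(y^2 − C^2) = dx / C,
and integrating gives arccosh(y / C) = (x − a)/C, so
    y(x) = C cosh((x − a)/C),
the catenary. The constants C and a are fixed by the two endpoint conditions (and, for the hanging-chain problem, the length constraint selects C).
Now fit the given data. The endpoints x = ±12 are symmetric at equal height, so the catenary is even about its minimum: a = 0 and y(x) = C cosh(x/C). The lowest point is y(0) = C cosh(0) = C, and we are told y(0) = 13, so C = 13. Therefore
    y(x) = 13 cosh(x/13),
and at the endpoints
    y(±12) = 13 cosh(12/13).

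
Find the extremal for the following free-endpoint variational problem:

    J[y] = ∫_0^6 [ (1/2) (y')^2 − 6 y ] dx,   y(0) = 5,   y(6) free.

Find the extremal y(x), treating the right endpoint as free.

The Lagrangian L = (1/2) (y')^2 − 6 y gives
    ∂L/∂y = −6,   ∂L/∂y' = y'.
Euler-Lagrange: d/dx(y') − (−6) = 0, i.e. y'' + 6 = 0, so
    y(x) = −(6/2) x^2 + C1 x + C2.
Fixed left endpoint y(0) = 5 ⇒ C2 = 5.
The right endpoint x = 6 is free, so the natural (transversality) condition is ∂L/∂y' |_{x=6} = 0, i.e. y'(6) = 0.
Compute y'(x) = −6 x + C1, so y'(6) = −36 + C1 = 0 ⇒ C1 = 36.
Therefore the extremal is
    y(x) = −3 x^2 + 36 x + 5.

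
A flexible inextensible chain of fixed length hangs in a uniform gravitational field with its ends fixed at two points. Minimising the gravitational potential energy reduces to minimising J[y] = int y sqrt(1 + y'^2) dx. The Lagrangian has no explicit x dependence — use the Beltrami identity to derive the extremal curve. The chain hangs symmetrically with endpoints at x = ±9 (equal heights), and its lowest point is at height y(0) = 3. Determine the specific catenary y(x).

The Lagrangian L(y, y') = y sqrt(1 + y'^2) has no explicit x dependence, so the Beltrami identity applies:
    L − y' ∂L/∂y' = C.
Compute ∂L/∂y' = y · y' / sqrt(1 + y'^2). Then
    L − y' ∂L/∂y'
    = y sqrt(1 + y'^2) − y · y'^2 / sqrt(1 + y'^2)
    = y (1 + y'^2 − y'^2) / sqrt(1 + y'^2)
    = y / sqrt(1 + y'^2) = C.
Squaring gives y^2 = C^2 (1 + y'^2), i.e.
    y'^2 = y^2 / C^2 − 1.
Separating variables,
    dy / sqrt(y^2 − C^2) = dx / C,
and integrating gives arccosh(y / C) = (x − a)/C, so
    y(x) = C cosh((x − a)/C),
the catenary. The constants C and a are fixed by the two endpoint conditions (and, for the hanging-chain problem, the length constraint selects C).
Now fit the given data. The endpoints x = ±9 are symmetric at equal height, so the catenary is even about its minimum: a = 0 and y(x) = C cosh(x/C). The lowest point is y(0) = C cosh(0) = C, and we are told y(0) = 3, so C = 3. Therefore
    y(x) = 3 cosh(x/3),
and at the endpoints
    y(±9) = 3 cosh(9/3).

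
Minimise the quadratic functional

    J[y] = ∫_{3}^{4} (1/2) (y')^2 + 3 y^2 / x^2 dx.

The Lagrangian is L = (1/2) (y')^2 + 3 y^2 / x^2.
Compute ∂L/∂y = 6y/x^2, ∂L/∂y' = y'.
The Euler-Lagrange equation d/dx(∂L/∂y') − ∂L/∂y = 0 reduces to
    y'' − 6/x^2 · y = 0  (x > 0).
Its general solution is
    y(x) = A x^3 + B x^(-2),
with A, B fixed by the endpoint conditions.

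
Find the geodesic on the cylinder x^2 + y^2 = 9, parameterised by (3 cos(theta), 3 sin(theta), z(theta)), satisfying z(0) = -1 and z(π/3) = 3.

Parameterise the cylinder of radius R = 3 as
    r(θ) = (3 cos θ, 3 sin θ, z(θ)).
The arc-length element is
    ds = sqrt(9 + (dz/dθ)^2) dθ,
so the Lagrangian is L = sqrt(9 + z'^2).
L depends on z' only, not on z or θ, so ∂L/∂z = 0 and
    ∂L/∂z' = z' / sqrt(9 + z'^2).
The Euler-Lagrange equation gives
    d/dθ( z' / sqrt(9 + z'^2) ) = 0,
so z' is constant. Integrating once:
    z(θ) = a θ + b,
a helix on the cylinder (a straight line when the cylinder is unrolled). The constants a, b are determined by the endpoint conditions.
With endpoint conditions z(0) = -1 and z(π/3) = 3: from z(0) = b we get b = -1, and a·π/3 + -1 = 3 gives a = 12/π, so
    z(θ) = (12/π) θ − 1.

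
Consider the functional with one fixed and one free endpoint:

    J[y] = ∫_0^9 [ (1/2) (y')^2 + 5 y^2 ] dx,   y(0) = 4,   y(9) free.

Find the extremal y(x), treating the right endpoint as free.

The Lagrangian L = (1/2) (y')^2 + 5 y^2 gives
    ∂L/∂y = 10 y,   ∂L/∂y' = y'.
Euler-Lagrange: y'' − 10 y = 0.
With k = sqrt(10), the general solution is
    y(x) = A cosh(sqrt(10) x) + B sinh(sqrt(10) x).
Fixed left endpoint y(0) = 4 ⇒ A = 4.
The right endpoint x = 9 is free, so the natural (transversality) condition is ∂L/∂y' |_{x=9} = 0, i.e. y'(9) = 0.
Compute y'(x) = A k sinh(k x) + B k cosh(k x), so
    y'(9) = A k sinh(k·9) + B k cosh(k·9) = 0
    ⇒ B = −A tanh(k·9) = − 4 tanh(sqrt(10)·9).
Therefore the extremal is
    y(x) = 4 cosh(sqrt(10) x) − 4 tanh(sqrt(10)·9) sinh(sqrt(10) x).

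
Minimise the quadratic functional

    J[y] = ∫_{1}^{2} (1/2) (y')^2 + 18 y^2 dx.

The Lagrangian is L = (1/2) (y')^2 + 18 y^2.
Compute ∂L/∂y = 36y, ∂L/∂y' = y'.
The Euler-Lagrange equation d/dx(∂L/∂y') − ∂L/∂y = 0 reduces to
    y'' − 36 y = 0.
Its general solution is
    y(x) = A e^(6x) + B e^(−6x),
with A, B fixed by the endpoint conditions.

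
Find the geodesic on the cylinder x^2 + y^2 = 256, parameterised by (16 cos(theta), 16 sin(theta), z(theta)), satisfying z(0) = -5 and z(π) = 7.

Parameterise the cylinder of radius R = 16 as
    r(θ) = (16 cos θ, 16 sin θ, z(θ)).
The arc-length element is
    ds = sqrt(256 + (dz/dθ)^2) dθ,
so the Lagrangian is L = sqrt(256 + z'^2).
L depends on z' only, not on z or θ, so ∂L/∂z = 0 and
    ∂L/∂z' = z' / sqrt(256 + z'^2).
The Euler-Lagrange equation gives
    d/dθ( z' / sqrt(256 + z'^2) ) = 0,
so z' is constant. Integrating once:
    z(θ) = a θ + b,
a helix on the cylinder (a straight line when the cylinder is unrolled). The constants a, b are determined by the endpoint conditions.
With endpoint conditions z(0) = -5 and z(π) = 7: from z(0) = b we get b = -5, and a·π + -5 = 7 gives a = 12/π, so
    z(θ) = (12/π) θ − 5.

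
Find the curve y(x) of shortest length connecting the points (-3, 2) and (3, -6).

Arc-length functional: J[y] = ∫ sqrt(1 + (y')^2) dx.
Lagrangian L = sqrt(1 + (y')^2) has no explicit y dependence, so ∂L/∂y = 0 and the Euler-Lagrange equation gives
    d/dx( y' / sqrt(1 + (y')^2) ) = 0  ⇒  y' / sqrt(1 + (y')^2) = const.
Hence y' is constant, so y(x) is affine.
Fitting the endpoints (-3, 2) and (3, -6):
    slope m = ((-6) − 2) / (3 − (-3)) = -4/3,
    intercept c = 2 − m·(-3) = -2.
Extremal: y(x) = (-4/3) x - 2.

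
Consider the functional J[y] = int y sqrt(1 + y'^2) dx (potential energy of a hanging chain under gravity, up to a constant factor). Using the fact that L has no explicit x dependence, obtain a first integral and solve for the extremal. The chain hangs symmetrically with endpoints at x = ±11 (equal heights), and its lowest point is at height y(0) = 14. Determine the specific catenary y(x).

The Lagrangian L(y, y') = y sqrt(1 + y'^2) has no explicit x dependence, so the Beltrami identity applies:
    L − y' ∂L/∂y' = C.
Compute ∂L/∂y' = y · y' / sqrt(1 + y'^2). Then
    L − y' ∂L/∂y'
    = y sqrt(1 + y'^2) − y · y'^2 / sqrt(1 + y'^2)
    = y (1 + y'^2 − y'^2) / sqrt(1 + y'^2)
    = y / sqrt(1 + y'^2) = C.
Squaring gives y^2 = C^2 (1 + y'^2), i.e.
    y'^2 = y^2 / C^2 − 1.
Separating variables,
    dy / sqrt(y^2 − C^2) = dx / C,
and integrating gives arccosh(y / C) = (x − a)/C, so
    y(x) = C cosh((x − a)/C),
the catenary. The constants C and a are fixed by the two endpoint conditions (and, for the hanging-chain problem, the length constraint selects C).
Now fit the given data. The endpoints x = ±11 are symmetric at equal height, so the catenary is even about its minimum: a = 0 and y(x) = C cosh(x/C). The lowest point is y(0) = C cosh(0) = C, and we are told y(0) = 14, so C = 14. Therefore
    y(x) = 14 cosh(x/14),
and at the endpoints
    y(±11) = 14 cosh(11/14).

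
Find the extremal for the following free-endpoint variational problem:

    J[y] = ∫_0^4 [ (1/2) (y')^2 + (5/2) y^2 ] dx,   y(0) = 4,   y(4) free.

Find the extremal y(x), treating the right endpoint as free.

The Lagrangian L = (1/2) (y')^2 + (5/2) y^2 gives
    ∂L/∂y = 5 y,   ∂L/∂y' = y'.
Euler-Lagrange: y'' − 5 y = 0.
With k = sqrt(5), the general solution is
    y(x) = A cosh(sqrt(5) x) + B sinh(sqrt(5) x).
Fixed left endpoint y(0) = 4 ⇒ A = 4.
The right endpoint x = 4 is free, so the natural (transversality) condition is ∂L/∂y' |_{x=4} = 0, i.e. y'(4) = 0.
Compute y'(x) = A k sinh(k x) + B k cosh(k x), so
    y'(4) = A k sinh(k·4) + B k cosh(k·4) = 0
    ⇒ B = −A tanh(k·4) = − 4 tanh(sqrt(5)·4).
Therefore the extremal is
    y(x) = 4 cosh(sqrt(5) x) − 4 tanh(sqrt(5)·4) sinh(sqrt(5) x).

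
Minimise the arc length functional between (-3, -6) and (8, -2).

Arc-length functional: J[y] = ∫ sqrt(1 + (y')^2) dx.
Lagrangian L = sqrt(1 + (y')^2) has no explicit y dependence, so ∂L/∂y = 0 and the Euler-Lagrange equation gives
    d/dx( y' / sqrt(1 + (y')^2) ) = 0  ⇒  y' / sqrt(1 + (y')^2) = const.
Hence y' is constant, so y(x) is affine.
Fitting the endpoints (-3, -6) and (8, -2):
    slope m = ((-2) − (-6)) / (8 − (-3)) = 4/11,
    intercept c = (-6) − m·(-3) = -54/11.
Extremal: y(x) = (4/11) x - 54/11.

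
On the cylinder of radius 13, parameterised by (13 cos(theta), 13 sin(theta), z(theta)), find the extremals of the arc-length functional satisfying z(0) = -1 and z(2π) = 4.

Parameterise the cylinder of radius R = 13 as
    r(θ) = (13 cos θ, 13 sin θ, z(θ)).
The arc-length element is
    ds = sqrt(169 + (dz/dθ)^2) dθ,
so the Lagrangian is L = sqrt(169 + z'^2).
L depends on z' only, not on z or θ, so ∂L/∂z = 0 and
    ∂L/∂z' = z' / sqrt(169 + z'^2).
The Euler-Lagrange equation gives
    d/dθ( z' / sqrt(169 + z'^2) ) = 0,
so z' is constant. Integrating once:
    z(θ) = a θ + b,
a helix on the cylinder (a straight line when the cylinder is unrolled). The constants a, b are determined by the endpoint conditions.
With endpoint conditions z(0) = -1 and z(2π) = 4: from z(0) = b we get b = -1, and a·2π + -1 = 4 gives a = 5/(2π), so
    z(θ) = (5/(2π)) θ − 1.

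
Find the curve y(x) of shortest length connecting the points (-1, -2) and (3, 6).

Arc-length functional: J[y] = ∫ sqrt(1 + (y')^2) dx.
Lagrangian L = sqrt(1 + (y')^2) has no explicit y dependence, so ∂L/∂y = 0 and the Euler-Lagrange equation gives
    d/dx( y' / sqrt(1 + (y')^2) ) = 0  ⇒  y' / sqrt(1 + (y')^2) = const.
Hence y' is constant, so y(x) is affine.
Fitting the endpoints (-1, -2) and (3, 6):
    slope m = (6 − (-2)) / (3 − (-1)) = 2,
    intercept c = (-2) − m·(-1) = 0.
Extremal: y(x) = 2 x.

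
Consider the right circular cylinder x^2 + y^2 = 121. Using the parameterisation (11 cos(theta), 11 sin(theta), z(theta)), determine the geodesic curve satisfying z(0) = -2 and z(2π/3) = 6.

Parameterise the cylinder of radius R = 11 as
    r(θ) = (11 cos θ, 11 sin θ, z(θ)).
The arc-length element is
    ds = sqrt(121 + (dz/dθ)^2) dθ,
so the Lagrangian is L = sqrt(121 + z'^2).
L depends on z' only, not on z or θ, so ∂L/∂z = 0 and
    ∂L/∂z' = z' / sqrt(121 + z'^2).
The Euler-Lagrange equation gives
    d/dθ( z' / sqrt(121 + z'^2) ) = 0,
so z' is constant. Integrating once:
    z(θ) = a θ + b,
a helix on the cylinder (a straight line when the cylinder is unrolled). The constants a, b are determined by the endpoint conditions.
With endpoint conditions z(0) = -2 and z(2π/3) = 6: from z(0) = b we get b = -2, and a·2π/3 + -2 = 6 gives a = 12/π, so
    z(θ) = (12/π) θ − 2.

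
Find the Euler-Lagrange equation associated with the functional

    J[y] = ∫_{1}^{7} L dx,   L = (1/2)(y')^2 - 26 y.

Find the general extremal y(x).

The Lagrangian is L = (1/2)(y')^2 - 26 y.
∂L/∂y = -26.
∂L/∂y' = y'.
The Euler-Lagrange equation d/dx(∂L/∂y') − ∂L/∂y = 0 becomes:
    y'' + 26 = 0
General solution: y(x) = -13 x^2 + A x + B, where A and B are arbitrary constants fixed by the endpoint conditions.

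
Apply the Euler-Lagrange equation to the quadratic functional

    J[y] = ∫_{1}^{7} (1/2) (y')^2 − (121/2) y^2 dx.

The Lagrangian is L = (1/2) (y')^2 − (121/2) y^2.
Compute ∂L/∂y = -121y, ∂L/∂y' = y'.
The Euler-Lagrange equation d/dx(∂L/∂y') − ∂L/∂y = 0 reduces to
    y'' + 121 y = 0.
Its general solution is
    y(x) = A sin(11x) + B cos(11x),
with A, B fixed by the endpoint conditions.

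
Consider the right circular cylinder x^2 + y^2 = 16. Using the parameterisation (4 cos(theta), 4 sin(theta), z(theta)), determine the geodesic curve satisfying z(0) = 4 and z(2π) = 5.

Parameterise the cylinder of radius R = 4 as
    r(θ) = (4 cos θ, 4 sin θ, z(θ)).
The arc-length element is
    ds = sqrt(16 + (dz/dθ)^2) dθ,
so the Lagrangian is L = sqrt(16 + z'^2).
L depends on z' only, not on z or θ, so ∂L/∂z = 0 and
    ∂L/∂z' = z' / sqrt(16 + z'^2).
The Euler-Lagrange equation gives
    d/dθ( z' / sqrt(16 + z'^2) ) = 0,
so z' is constant. Integrating once:
    z(θ) = a θ + b,
a helix on the cylinder (a straight line when the cylinder is unrolled). The constants a, b are determined by the endpoint conditions.
With endpoint conditions z(0) = 4 and z(2π) = 5: from z(0) = b we get b = 4, and a·2π + 4 = 5 gives a = 1/(2π), so
    z(θ) = (1/(2π)) θ + 4.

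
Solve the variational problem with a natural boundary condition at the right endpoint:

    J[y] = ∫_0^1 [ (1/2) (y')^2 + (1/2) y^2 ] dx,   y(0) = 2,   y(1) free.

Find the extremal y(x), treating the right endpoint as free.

The Lagrangian L = (1/2) (y')^2 + (1/2) y^2 gives
    ∂L/∂y = 1 y,   ∂L/∂y' = y'.
Euler-Lagrange: y'' − y = 0.
With k = 1, the general solution is
    y(x) = A cosh(x) + B sinh(x).
Fixed left endpoint y(0) = 2 ⇒ A = 2.
The right endpoint x = 1 is free, so the natural (transversality) condition is ∂L/∂y' |_{x=1} = 0, i.e. y'(1) = 0.
Compute y'(x) = A k sinh(k x) + B k cosh(k x), so
    y'(1) = A k sinh(k·1) + B k cosh(k·1) = 0
    ⇒ B = −A tanh(k·1) = − 2 tanh(1·1).
Therefore the extremal is
    y(x) = 2 cosh(1 x) − 2 tanh(1·1) sinh(1 x).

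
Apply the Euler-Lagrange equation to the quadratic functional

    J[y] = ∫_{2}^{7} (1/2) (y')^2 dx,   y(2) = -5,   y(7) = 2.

The Lagrangian is L = (1/2) (y')^2.
Compute ∂L/∂y = 0, ∂L/∂y' = y'.
The Euler-Lagrange equation d/dx(∂L/∂y') − ∂L/∂y = 0 reduces to
    y'' = 0.
Its general solution is
    y(x) = A x + B,
with A, B fixed by the endpoint conditions.
Applying the endpoint conditions y(2) = -5 and y(7) = 2: solve A·2 + B = -5 and A·7 + B = 2. Subtracting gives A(7 − 2) = 2 − -5, so A = 7/5, and B = -5 − A·2 = -39/5. Therefore
    y(x) = (7/5) x - 39/5.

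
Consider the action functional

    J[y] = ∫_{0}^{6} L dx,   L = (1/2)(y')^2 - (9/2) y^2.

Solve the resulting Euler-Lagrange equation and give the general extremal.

The Lagrangian is L = (1/2)(y')^2 - (9/2) y^2.
∂L/∂y = -9y.
∂L/∂y' = y'.
The Euler-Lagrange equation d/dx(∂L/∂y') − ∂L/∂y = 0 becomes:
    y'' + 9 y = 0
General solution: y(x) = A sin(3x) + B cos(3x), where A and B are arbitrary constants fixed by the endpoint conditions.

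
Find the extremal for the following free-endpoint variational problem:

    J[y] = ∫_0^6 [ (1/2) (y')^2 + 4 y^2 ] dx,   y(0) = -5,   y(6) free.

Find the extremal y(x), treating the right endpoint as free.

The Lagrangian L = (1/2) (y')^2 + 4 y^2 gives
    ∂L/∂y = 8 y,   ∂L/∂y' = y'.
Euler-Lagrange: y'' − 8 y = 0.
With k = sqrt(8), the general solution is
    y(x) = A cosh(sqrt(8) x) + B sinh(sqrt(8) x).
Fixed left endpoint y(0) = -5 ⇒ A = -5.
The right endpoint x = 6 is free, so the natural (transversality) condition is ∂L/∂y' |_{x=6} = 0, i.e. y'(6) = 0.
Compute y'(x) = A k sinh(k x) + B k cosh(k x), so
    y'(6) = A k sinh(k·6) + B k cosh(k·6) = 0
    ⇒ B = −A tanh(k·6) = 5 tanh(sqrt(8)·6).
Therefore the extremal is
    y(x) = −5 cosh(sqrt(8) x) + 5 tanh(sqrt(8)·6) sinh(sqrt(8) x).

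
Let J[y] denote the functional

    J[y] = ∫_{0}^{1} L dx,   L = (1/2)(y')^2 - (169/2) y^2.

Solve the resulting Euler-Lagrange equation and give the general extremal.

The Lagrangian is L = (1/2)(y')^2 - (169/2) y^2.
∂L/∂y = -169y.
∂L/∂y' = y'.
The Euler-Lagrange equation d/dx(∂L/∂y') − ∂L/∂y = 0 becomes:
    y'' + 169 y = 0
General solution: y(x) = A sin(13x) + B cos(13x), where A and B are arbitrary constants fixed by the endpoint conditions.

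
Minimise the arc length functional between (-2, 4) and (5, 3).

Arc-length functional: J[y] = ∫ sqrt(1 + (y')^2) dx.
Lagrangian L = sqrt(1 + (y')^2) has no explicit y dependence, so ∂L/∂y = 0 and the Euler-Lagrange equation gives
    d/dx( y' / sqrt(1 + (y')^2) ) = 0  ⇒  y' / sqrt(1 + (y')^2) = const.
Hence y' is constant, so y(x) is affine.
Fitting the endpoints (-2, 4) and (5, 3):
    slope m = (3 − 4) / (5 − (-2)) = -1/7,
    intercept c = 4 − m·(-2) = 26/7.
Extremal: y(x) = (-1/7) x + 26/7.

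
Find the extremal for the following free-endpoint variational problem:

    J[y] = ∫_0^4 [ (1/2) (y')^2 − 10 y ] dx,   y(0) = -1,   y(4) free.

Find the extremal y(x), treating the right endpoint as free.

The Lagrangian L = (1/2) (y')^2 − 10 y gives
    ∂L/∂y = −10,   ∂L/∂y' = y'.
Euler-Lagrange: d/dx(y') − (−10) = 0, i.e. y'' + 10 = 0, so
    y(x) = −(10/2) x^2 + C1 x + C2.
Fixed left endpoint y(0) = -1 ⇒ C2 = -1.
The right endpoint x = 4 is free, so the natural (transversality) condition is ∂L/∂y' |_{x=4} = 0, i.e. y'(4) = 0.
Compute y'(x) = −10 x + C1, so y'(4) = −40 + C1 = 0 ⇒ C1 = 40.
Therefore the extremal is
    y(x) = −5 x^2 + 40 x − 1.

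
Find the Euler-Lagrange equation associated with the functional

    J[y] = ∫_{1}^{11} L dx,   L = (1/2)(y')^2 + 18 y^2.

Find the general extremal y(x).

The Lagrangian is L = (1/2)(y')^2 + 18 y^2.
∂L/∂y = 36y.
∂L/∂y' = y'.
The Euler-Lagrange equation d/dx(∂L/∂y') − ∂L/∂y = 0 becomes:
    y'' - 36 y = 0
General solution: y(x) = A e^(6x) + B e^(-6x), where A and B are arbitrary constants fixed by the endpoint conditions.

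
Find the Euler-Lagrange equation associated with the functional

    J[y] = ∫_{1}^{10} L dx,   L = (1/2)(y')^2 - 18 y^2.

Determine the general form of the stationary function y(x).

The Lagrangian is L = (1/2)(y')^2 - 18 y^2.
∂L/∂y = -36y.
∂L/∂y' = y'.
The Euler-Lagrange equation d/dx(∂L/∂y') − ∂L/∂y = 0 becomes:
    y'' + 36 y = 0
General solution: y(x) = A sin(6x) + B cos(6x), where A and B are arbitrary constants fixed by the endpoint conditions.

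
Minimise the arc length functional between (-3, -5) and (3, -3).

Arc-length functional: J[y] = ∫ sqrt(1 + (y')^2) dx.
Lagrangian L = sqrt(1 + (y')^2) has no explicit y dependence, so ∂L/∂y = 0 and the Euler-Lagrange equation gives
    d/dx( y' / sqrt(1 + (y')^2) ) = 0  ⇒  y' / sqrt(1 + (y')^2) = const.
Hence y' is constant, so y(x) is affine.
Fitting the endpoints (-3, -5) and (3, -3):
    slope m = ((-3) − (-5)) / (3 − (-3)) = 1/3,
    intercept c = (-5) − m·(-3) = -4.
Extremal: y(x) = (1/3) x - 4.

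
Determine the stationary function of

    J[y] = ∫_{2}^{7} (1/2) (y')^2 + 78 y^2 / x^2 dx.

The Lagrangian is L = (1/2) (y')^2 + 78 y^2 / x^2.
Compute ∂L/∂y = 156y/x^2, ∂L/∂y' = y'.
The Euler-Lagrange equation d/dx(∂L/∂y') − ∂L/∂y = 0 reduces to
    y'' − 156/x^2 · y = 0  (x > 0).
Its general solution is
    y(x) = A x^13 + B x^(-12),
with A, B fixed by the endpoint conditions.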